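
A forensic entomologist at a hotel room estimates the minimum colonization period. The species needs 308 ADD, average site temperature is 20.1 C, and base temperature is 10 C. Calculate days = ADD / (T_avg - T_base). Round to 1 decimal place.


Insect development time:
Effective temperature = avg_temp - T_base = 20.1 - 10 = 10.1 C
Days = ADD / effective_temp = 308 / 10.1 = 30.5 days

30.5


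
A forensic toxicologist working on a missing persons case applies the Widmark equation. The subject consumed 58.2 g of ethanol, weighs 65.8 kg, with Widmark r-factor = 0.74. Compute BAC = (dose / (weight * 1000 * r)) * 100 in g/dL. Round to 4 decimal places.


Applying the Widmark formula:
BAC = (dose_g / (body_wt * 1000 * r)) * 100
Denominator = 65.8 * 1000 * 0.74 = 48692
BAC = (58.2 / 48692) * 100
BAC = 0.1195 g/dL

0.1195


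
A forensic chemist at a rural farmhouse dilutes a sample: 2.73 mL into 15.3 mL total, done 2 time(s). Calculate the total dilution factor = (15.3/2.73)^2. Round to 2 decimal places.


Dilution factor calculation:
Single dilution = V_total / V_sample = 15.3 / 2.73 ≈ 5.604396
Number of dilutions = 2
Total DF = (15.3 / 2.73)^2 (full precision, rounded at the end) = 31.41

31.41


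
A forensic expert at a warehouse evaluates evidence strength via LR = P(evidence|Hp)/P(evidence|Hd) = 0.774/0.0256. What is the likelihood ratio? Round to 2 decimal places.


Likelihood ratio calculation:
LR = P(E|Hp) / P(E|Hd)
LR = 0.774 / 0.0256
LR = 30.23

30.23


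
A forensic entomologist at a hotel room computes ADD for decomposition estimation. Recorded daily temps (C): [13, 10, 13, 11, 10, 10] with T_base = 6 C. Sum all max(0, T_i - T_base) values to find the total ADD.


Computing ADD day by day:
Day 1: max(0, 13 - 6) = 7
Day 2: max(0, 10 - 6) = 4
Day 3: max(0, 13 - 6) = 7
Day 4: max(0, 11 - 6) = 5
Day 5: max(0, 10 - 6) = 4
Day 6: max(0, 10 - 6) = 4
Total ADD = 31

31


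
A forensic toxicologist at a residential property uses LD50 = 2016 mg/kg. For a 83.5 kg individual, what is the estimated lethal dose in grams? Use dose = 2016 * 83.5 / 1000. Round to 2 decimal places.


Lethal dose calculation:
Lethal dose = LD50 * body_weight / 1000
= 2016 * 83.5 / 1000
= 168336 / 1000
= 168.34 g

168.34


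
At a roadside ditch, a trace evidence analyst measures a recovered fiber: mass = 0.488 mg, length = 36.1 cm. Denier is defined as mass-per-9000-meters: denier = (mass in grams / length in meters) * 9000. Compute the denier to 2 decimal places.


Denier calculation:
Mass in grams = 0.488 mg / 1000 = 0.000488 g
Length in meters = 36.1 cm / 100 = 0.361 m
Linear density = mass / length = 0.000488 / 0.361 = 0.0013518 g/m
Denier = (g/m) * 9000 = 0.0013518 * 9000 = 12.17

12.17


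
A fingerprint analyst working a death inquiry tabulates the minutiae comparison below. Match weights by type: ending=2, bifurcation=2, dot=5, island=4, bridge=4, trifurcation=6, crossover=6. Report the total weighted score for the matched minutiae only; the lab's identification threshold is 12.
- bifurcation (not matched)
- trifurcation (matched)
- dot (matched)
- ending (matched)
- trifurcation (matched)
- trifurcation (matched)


Weighted minutiae match score:
  bifurcation: not matched, +0
  trifurcation: matched, +6 (running total 6)
  dot: matched, +5 (running total 11)
  ending: matched, +2 (running total 13)
  trifurcation: matched, +6 (running total 19)
  trifurcation: matched, +6 (running total 25)
Total score = 25
Threshold = 12; verdict = identification

25


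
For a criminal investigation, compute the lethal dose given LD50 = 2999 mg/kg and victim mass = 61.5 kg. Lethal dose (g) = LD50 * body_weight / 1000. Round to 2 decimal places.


Lethal dose calculation:
Lethal dose = LD50 * body_weight / 1000
= 2999 * 61.5 / 1000
= 184438.5 / 1000
= 184.44 g

184.44


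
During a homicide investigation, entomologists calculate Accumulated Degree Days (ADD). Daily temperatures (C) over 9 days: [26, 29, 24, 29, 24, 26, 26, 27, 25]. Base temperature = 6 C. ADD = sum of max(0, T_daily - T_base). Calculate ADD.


Computing ADD day by day:
Day 1: max(0, 26 - 6) = 20
Day 2: max(0, 29 - 6) = 23
Day 3: max(0, 24 - 6) = 18
Day 4: max(0, 29 - 6) = 23
Day 5: max(0, 24 - 6) = 18
Day 6: max(0, 26 - 6) = 20
Day 7: max(0, 26 - 6) = 20
Day 8: max(0, 27 - 6) = 21
Day 9: max(0, 25 - 6) = 19
Total ADD = 182

182


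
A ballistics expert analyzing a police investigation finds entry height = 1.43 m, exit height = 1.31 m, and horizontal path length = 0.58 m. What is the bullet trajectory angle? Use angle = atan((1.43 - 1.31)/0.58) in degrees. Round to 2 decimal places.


Bullet trajectory angle:
Height difference = 1.43 - 1.31 = 0.12 m
angle = atan(0.12 / 0.58)
angle = atan(0.206897)
angle = 11.69 degrees

11.69


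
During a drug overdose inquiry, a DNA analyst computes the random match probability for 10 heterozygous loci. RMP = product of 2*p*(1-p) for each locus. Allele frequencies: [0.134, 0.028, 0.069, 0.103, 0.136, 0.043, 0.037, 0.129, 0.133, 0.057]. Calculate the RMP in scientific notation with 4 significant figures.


Computing RMP for 10 loci:
Locus 1: 2 * 0.134 * 0.866 = 0.232088
Locus 2: 2 * 0.028 * 0.972 = 0.054432
Locus 3: 2 * 0.069 * 0.931 = 0.128478
Locus 4: 2 * 0.103 * 0.897 = 0.184782
Locus 5: 2 * 0.136 * 0.864 = 0.235008
Locus 6: 2 * 0.043 * 0.957 = 0.082302
Locus 7: 2 * 0.037 * 0.963 = 0.071262
Locus 8: 2 * 0.129 * 0.871 = 0.224718
Locus 9: 2 * 0.133 * 0.867 = 0.230622
Locus 10: 2 * 0.057 * 0.943 = 0.107502
RMP = 2.303e-09

2.303e-09


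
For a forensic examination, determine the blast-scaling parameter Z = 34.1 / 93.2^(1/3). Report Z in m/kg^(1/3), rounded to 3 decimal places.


Scaled distance calculation:
W^(1/3) = 93.2^(1/3) = 4.5339
Z = R / W^(1/3) = 34.1 / 4.5339
Z = 7.521 m/kg^(1/3)

7.521


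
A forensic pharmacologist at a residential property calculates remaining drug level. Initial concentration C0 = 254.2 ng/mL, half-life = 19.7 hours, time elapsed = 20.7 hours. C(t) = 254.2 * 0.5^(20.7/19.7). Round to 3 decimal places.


Drug concentration decay:
Number of half-lives = t / t_half = 20.7 / 19.7 = 1.050761
Decay factor = 0.5^1.050761 = 0.48271347
C(t) = 254.2 * 0.48271347 = 122.706 ng/mL

122.706


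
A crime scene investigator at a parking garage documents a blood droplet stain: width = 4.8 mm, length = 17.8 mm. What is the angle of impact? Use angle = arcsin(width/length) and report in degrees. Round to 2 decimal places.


Blood spatter impact angle calculation:
width / length = 4.8 / 17.8 = 0.269663
angle = arcsin(0.269663)
angle = 15.64 degrees

15.64


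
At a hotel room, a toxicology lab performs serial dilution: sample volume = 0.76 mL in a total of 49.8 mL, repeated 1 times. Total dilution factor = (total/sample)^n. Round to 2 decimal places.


Dilution factor calculation:
Single dilution = V_total / V_sample = 49.8 / 0.76 ≈ 65.526316
Number of dilutions = 1
Total DF = (49.8 / 0.76)^1 (full precision, rounded at the end) = 65.53

65.53


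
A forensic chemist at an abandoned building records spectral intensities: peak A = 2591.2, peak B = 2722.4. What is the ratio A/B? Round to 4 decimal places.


Spectral peak ratio:
Peak A = 2591.2 counts
Peak B = 2722.4 counts
Ratio = 2591.2 / 2722.4 = 0.9518

0.9518


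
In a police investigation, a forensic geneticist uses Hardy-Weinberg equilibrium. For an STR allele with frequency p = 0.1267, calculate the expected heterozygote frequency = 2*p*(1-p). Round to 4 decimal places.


Hardy-Weinberg heterozygote frequency:
q = 1 - p = 1 - 0.1267 = 0.8733
2pq = 2 * 0.1267 * 0.8733 = 0.2213

0.2213


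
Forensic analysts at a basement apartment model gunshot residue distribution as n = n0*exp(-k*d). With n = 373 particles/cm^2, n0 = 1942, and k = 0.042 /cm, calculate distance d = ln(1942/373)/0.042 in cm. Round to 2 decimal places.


GSR distance calculation:
n0/n = 1942 / 373 = 5.206434
ln(n0/n) = 1.649895
d = 1.649895 / 0.042 = 39.28 cm

39.28


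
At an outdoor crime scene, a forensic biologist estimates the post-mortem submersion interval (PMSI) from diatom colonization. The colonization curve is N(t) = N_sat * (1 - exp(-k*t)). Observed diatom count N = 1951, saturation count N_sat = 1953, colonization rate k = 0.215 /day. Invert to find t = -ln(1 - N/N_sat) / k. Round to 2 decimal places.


PMSI from diatom colonization curve:
N / N_sat = 1951 / 1953 = 0.998976
1 - N/N_sat = 0.001024
ln(1 - N/N_sat) = -6.884039
t = -ln(1 - N/N_sat) / k = -(-6.884039) / 0.215 = 32.02 days

32.02


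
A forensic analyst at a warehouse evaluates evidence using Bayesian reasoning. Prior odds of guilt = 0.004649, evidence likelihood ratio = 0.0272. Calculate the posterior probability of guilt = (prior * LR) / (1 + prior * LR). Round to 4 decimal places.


Bayesian evidence evaluation:
Posterior odds = prior_odds * LR = 0.004649 * 0.0272 = 0.0001264528
Posterior probability = posterior_odds / (1 + posterior_odds)
= 0.0001264528 / (1 + 0.0001264528)
= 0.0001264528 / 1.0001264528
= 0.0001

0.0001


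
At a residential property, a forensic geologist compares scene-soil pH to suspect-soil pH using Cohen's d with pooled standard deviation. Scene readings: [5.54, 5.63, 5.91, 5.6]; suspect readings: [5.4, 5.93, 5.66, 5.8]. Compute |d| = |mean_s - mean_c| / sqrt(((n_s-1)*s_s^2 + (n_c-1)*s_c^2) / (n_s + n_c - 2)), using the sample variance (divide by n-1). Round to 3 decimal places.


Pooled-variance Cohen's d for soil pH comparison:
Scene mean = 22.68 / 4 = 5.67
Suspect mean = 22.79 / 4 = 5.6975
Scene sample variance s_s^2 = 0.027
Suspect sample variance s_c^2 = 0.051492
Pooled variance = ((n_s-1)*s_s^2 + (n_c-1)*s_c^2) / (n_s + n_c - 2) = 0.039246
Pooled SD = sqrt(0.039246) = 0.198106
Mean difference = -0.0275
|d| = |-0.0275| / 0.198106 = 0.139

0.139


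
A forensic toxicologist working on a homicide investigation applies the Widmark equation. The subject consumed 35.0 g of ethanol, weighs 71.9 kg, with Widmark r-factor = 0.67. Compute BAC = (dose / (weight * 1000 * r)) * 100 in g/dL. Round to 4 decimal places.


Applying the Widmark formula:
BAC = (dose_g / (body_wt * 1000 * r)) * 100
Denominator = 71.9 * 1000 * 0.67 = 48173
BAC = (35.0 / 48173) * 100
BAC = 0.0727 g/dL

0.0727


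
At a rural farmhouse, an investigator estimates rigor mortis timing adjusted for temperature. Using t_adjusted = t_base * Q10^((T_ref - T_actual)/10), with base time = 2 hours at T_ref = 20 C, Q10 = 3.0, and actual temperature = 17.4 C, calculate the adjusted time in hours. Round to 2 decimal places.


Rigor mortis time adjustment:
Exponent = (T_ref - T_actual) / 10 = (20 - 17.4) / 10 = 0.26
Q10 factor = 3.0^0.26 = 1.33061
t_adjusted = 2 * 1.33061 = 2.66 hours

2.66


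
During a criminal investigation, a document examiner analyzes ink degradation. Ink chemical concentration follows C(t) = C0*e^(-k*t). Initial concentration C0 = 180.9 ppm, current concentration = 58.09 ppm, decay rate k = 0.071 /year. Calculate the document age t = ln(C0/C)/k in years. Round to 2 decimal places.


Document age estimation:
C0/C = 180.9 / 58.09 = 3.114133
ln(C0/C) = 1.135951
t = 1.135951 / 0.071 = 16.00 years

16.00


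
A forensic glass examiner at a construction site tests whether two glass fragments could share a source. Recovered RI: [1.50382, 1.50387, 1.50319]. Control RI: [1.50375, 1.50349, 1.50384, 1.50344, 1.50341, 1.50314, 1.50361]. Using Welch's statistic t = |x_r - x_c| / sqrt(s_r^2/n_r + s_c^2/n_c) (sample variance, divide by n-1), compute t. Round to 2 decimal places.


Welch's t-criterion for glass RI comparison:
Recovered mean = sum / n_r = 4.51088 / 3 = 1.5036267
Control mean = sum / n_c = 10.52468 / 7 = 1.5035257
Recovered sample variance s_r^2 = 1.43633e-07
Control sample variance s_c^2 = 5.44952e-08
Welch SE (unpooled) = sqrt(s_r^2/n_r + s_c^2/n_c) = sqrt(4.78778e-08 + 7.78503e-09) = sqrt(5.56628e-08) = 0.00023593
|mean_r - mean_c| = 0.000100952
t = 0.000100952 / 0.00023593 = 0.43

0.43


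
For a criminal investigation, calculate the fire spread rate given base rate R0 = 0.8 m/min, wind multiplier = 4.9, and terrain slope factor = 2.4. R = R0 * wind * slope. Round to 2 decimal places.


Fire spread rate calculation:
R = R0 * wind_factor * slope_factor
= 0.8 * 4.9 * 2.4
= 3.92 * 2.4
= 9.41 m/min

9.41


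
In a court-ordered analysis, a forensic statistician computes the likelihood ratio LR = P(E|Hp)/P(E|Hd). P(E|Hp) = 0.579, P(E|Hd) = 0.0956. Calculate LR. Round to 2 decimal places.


Likelihood ratio calculation:
LR = P(E|Hp) / P(E|Hd)
LR = 0.579 / 0.0956
LR = 6.06

6.06


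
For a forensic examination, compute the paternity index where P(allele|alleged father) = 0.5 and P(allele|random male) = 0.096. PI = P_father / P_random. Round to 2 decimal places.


Paternity Index calculation:
PI = P(allele|father) / P(allele|random)
PI = 0.5 / 0.096
PI = 5.21

5.21


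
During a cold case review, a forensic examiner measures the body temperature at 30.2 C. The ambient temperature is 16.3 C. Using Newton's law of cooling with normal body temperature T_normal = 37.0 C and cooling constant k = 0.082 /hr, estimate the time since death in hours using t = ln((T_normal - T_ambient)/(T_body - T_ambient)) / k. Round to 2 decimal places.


Using Newton's law of cooling:
t = ln((T_normal - T_ambient) / (T_body - T_ambient)) / k
T_normal - T_ambient = 20.7
T_body - T_ambient = 13.9
Ratio = 1.489209
ln(ratio) = 0.398245
t = 0.398245 / 0.082 = 4.86 hours

4.86


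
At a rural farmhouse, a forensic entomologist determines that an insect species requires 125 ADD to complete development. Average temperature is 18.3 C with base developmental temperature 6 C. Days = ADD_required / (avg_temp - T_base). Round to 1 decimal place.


Insect development time:
Effective temperature = avg_temp - T_base = 18.3 - 6 = 12.3 C
Days = ADD / effective_temp = 125 / 12.3 = 10.2 days

10.2


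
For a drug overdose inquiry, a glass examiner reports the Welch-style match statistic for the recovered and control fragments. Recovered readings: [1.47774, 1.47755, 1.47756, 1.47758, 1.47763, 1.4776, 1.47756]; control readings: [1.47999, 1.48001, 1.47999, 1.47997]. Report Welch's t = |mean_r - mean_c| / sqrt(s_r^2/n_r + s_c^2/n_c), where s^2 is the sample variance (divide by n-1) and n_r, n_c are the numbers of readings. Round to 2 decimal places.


Welch's t-criterion for glass RI comparison:
Recovered mean = sum / n_r = 10.34322 / 7 = 1.4776029
Control mean = sum / n_c = 5.91996 / 4 = 1.47999
Recovered sample variance s_r^2 = 4.42381e-09
Control sample variance s_c^2 = 2.66667e-10
Welch SE (unpooled) = sqrt(s_r^2/n_r + s_c^2/n_c) = sqrt(6.31973e-10 + 6.66667e-11) = sqrt(6.9864e-10) = 2.64318e-05
|mean_r - mean_c| = 0.00238714
t = 0.00238714 / 2.64318e-05 = 90.31

90.31


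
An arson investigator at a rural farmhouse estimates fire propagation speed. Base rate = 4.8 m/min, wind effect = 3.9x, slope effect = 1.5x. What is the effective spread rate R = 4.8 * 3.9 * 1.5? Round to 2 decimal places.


Fire spread rate calculation:
R = R0 * wind_factor * slope_factor
= 4.8 * 3.9 * 1.5
= 18.72 * 1.5
= 28.08 m/min

28.08


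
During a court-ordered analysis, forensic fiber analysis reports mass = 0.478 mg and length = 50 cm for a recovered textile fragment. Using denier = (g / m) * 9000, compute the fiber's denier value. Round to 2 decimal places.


Denier calculation:
Mass in grams = 0.478 mg / 1000 = 0.000478 g
Length in meters = 50 cm / 100 = 0.5 m
Linear density = mass / length = 0.000478 / 0.5 = 0.000956 g/m
Denier = (g/m) * 9000 = 0.000956 * 9000 = 8.60

8.60


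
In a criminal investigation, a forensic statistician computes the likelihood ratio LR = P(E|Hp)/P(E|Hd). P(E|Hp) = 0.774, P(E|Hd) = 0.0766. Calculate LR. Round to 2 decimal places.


Likelihood ratio calculation:
LR = P(E|Hp) / P(E|Hd)
LR = 0.774 / 0.0766
LR = 10.10

10.10


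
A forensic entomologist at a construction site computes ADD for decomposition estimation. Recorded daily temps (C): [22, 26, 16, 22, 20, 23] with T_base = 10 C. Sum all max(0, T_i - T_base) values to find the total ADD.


Computing ADD day by day:
Day 1: max(0, 22 - 10) = 12
Day 2: max(0, 26 - 10) = 16
Day 3: max(0, 16 - 10) = 6
Day 4: max(0, 22 - 10) = 12
Day 5: max(0, 20 - 10) = 10
Day 6: max(0, 23 - 10) = 13
Total ADD = 69

69


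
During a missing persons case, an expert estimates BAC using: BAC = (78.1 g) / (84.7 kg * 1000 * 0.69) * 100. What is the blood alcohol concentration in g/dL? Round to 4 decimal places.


Applying the Widmark formula:
BAC = (dose_g / (body_wt * 1000 * r)) * 100
Denominator = 84.7 * 1000 * 0.69 = 58443
BAC = (78.1 / 58443) * 100
BAC = 0.1336 g/dL

0.1336


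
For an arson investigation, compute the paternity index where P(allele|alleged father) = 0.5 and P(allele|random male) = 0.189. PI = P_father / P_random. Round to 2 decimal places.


Paternity Index calculation:
PI = P(allele|father) / P(allele|random)
PI = 0.5 / 0.189
PI = 2.65

2.65


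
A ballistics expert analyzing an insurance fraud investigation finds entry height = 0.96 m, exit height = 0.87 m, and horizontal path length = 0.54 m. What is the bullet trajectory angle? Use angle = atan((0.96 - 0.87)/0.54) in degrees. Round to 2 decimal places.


Bullet trajectory angle:
Height difference = 0.96 - 0.87 = 0.09 m
angle = atan(0.09 / 0.54)
angle = atan(0.166667)
angle = 9.46 degrees

9.46


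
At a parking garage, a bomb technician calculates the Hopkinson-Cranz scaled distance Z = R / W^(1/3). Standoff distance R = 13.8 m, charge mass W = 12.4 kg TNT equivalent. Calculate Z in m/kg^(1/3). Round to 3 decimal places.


Scaled distance calculation:
W^(1/3) = 12.4^(1/3) = 2.314589
Z = R / W^(1/3) = 13.8 / 2.314589
Z = 5.962 m/kg^(1/3)

5.962


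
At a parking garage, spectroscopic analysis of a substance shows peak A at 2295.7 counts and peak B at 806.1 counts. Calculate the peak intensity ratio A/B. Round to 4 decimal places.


Spectral peak ratio:
Peak A = 2295.7 counts
Peak B = 806.1 counts
Ratio = 2295.7 / 806.1 = 2.8479

2.8479


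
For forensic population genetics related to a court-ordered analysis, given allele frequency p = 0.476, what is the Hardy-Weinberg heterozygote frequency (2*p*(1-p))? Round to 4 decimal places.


Hardy-Weinberg heterozygote frequency:
q = 1 - p = 1 - 0.476 = 0.524
2pq = 2 * 0.476 * 0.524 = 0.4988

0.4988


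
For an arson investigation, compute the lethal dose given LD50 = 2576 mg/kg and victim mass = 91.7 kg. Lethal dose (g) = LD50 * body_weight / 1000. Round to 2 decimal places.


Lethal dose calculation:
Lethal dose = LD50 * body_weight / 1000
= 2576 * 91.7 / 1000
= 236219.2 / 1000
= 236.22 g

236.22


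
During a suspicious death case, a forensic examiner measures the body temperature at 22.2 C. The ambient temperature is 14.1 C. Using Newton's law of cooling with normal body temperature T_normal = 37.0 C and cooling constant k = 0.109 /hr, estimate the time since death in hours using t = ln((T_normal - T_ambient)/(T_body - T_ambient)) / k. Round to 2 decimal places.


Using Newton's law of cooling:
t = ln((T_normal - T_ambient) / (T_body - T_ambient)) / k
T_normal - T_ambient = 22.9
T_body - T_ambient = 8.1
Ratio = 2.82716
ln(ratio) = 1.039273
t = 1.039273 / 0.109 = 9.53 hours

9.53


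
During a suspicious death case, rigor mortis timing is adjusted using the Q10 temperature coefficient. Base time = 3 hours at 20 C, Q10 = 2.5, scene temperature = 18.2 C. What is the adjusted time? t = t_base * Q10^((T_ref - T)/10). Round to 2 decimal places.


Rigor mortis time adjustment:
Exponent = (T_ref - T_actual) / 10 = (20 - 18.2) / 10 = 0.18
Q10 factor = 2.5^0.18 = 1.17931
t_adjusted = 3 * 1.17931 = 3.54 hours

3.54


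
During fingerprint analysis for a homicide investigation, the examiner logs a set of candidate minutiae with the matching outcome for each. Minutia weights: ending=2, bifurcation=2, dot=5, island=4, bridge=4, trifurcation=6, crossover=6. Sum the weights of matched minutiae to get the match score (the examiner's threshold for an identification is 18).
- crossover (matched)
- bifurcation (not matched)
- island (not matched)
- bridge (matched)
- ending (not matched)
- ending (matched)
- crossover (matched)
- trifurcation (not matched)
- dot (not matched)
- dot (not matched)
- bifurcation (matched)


Weighted minutiae match score:
  crossover: matched, +6 (running total 6)
  bifurcation: not matched, +0
  island: not matched, +0
  bridge: matched, +4 (running total 10)
  ending: not matched, +0
  ending: matched, +2 (running total 12)
  crossover: matched, +6 (running total 18)
  trifurcation: not matched, +0
  dot: not matched, +0
  dot: not matched, +0
  bifurcation: matched, +2 (running total 20)
Total score = 20
Threshold = 18; verdict = identification

20


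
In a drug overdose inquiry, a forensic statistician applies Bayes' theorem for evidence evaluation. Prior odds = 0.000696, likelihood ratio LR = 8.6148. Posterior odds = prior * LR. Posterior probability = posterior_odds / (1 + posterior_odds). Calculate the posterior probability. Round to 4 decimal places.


Bayesian evidence evaluation:
Posterior odds = prior_odds * LR = 0.000696 * 8.6148 = 0.005995901
Posterior probability = posterior_odds / (1 + posterior_odds)
= 0.005995901 / (1 + 0.005995901)
= 0.005995901 / 1.005995901
= 0.0060

0.0060


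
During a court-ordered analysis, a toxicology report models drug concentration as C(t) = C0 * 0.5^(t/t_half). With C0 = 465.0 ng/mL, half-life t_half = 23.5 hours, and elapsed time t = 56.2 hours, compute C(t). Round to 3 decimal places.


Drug concentration decay:
Number of half-lives = t / t_half = 56.2 / 23.5 = 2.391489
Decay factor = 0.5^2.391489 = 0.1905856
C(t) = 465.0 * 0.1905856 = 88.622 ng/mL

88.622


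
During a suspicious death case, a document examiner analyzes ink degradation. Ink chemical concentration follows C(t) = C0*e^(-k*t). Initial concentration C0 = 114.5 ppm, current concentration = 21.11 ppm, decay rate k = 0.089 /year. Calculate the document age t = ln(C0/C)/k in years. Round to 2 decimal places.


Document age estimation:
C0/C = 114.5 / 21.11 = 5.42397
ln(C0/C) = 1.690828
t = 1.690828 / 0.089 = 19.00 years

19.00


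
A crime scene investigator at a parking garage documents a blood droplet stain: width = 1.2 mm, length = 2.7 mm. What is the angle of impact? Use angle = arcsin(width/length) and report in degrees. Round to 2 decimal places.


Blood spatter impact angle calculation:
width / length = 1.2 / 2.7 = 0.444444
angle = arcsin(0.444444)
angle = 26.39 degrees

26.39


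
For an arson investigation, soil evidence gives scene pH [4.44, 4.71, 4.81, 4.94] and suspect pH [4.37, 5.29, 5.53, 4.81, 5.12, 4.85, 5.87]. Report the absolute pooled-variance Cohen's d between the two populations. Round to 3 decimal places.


Pooled-variance Cohen's d for soil pH comparison:
Scene mean = 18.9 / 4 = 4.725
Suspect mean = 35.84 / 7 = 5.12
Scene sample variance s_s^2 = 0.044967
Suspect sample variance s_c^2 = 0.2485
Pooled variance = ((n_s-1)*s_s^2 + (n_c-1)*s_c^2) / (n_s + n_c - 2) = 0.180656
Pooled SD = sqrt(0.180656) = 0.425036
Mean difference = -0.395
|d| = |-0.395| / 0.425036 = 0.929

0.929


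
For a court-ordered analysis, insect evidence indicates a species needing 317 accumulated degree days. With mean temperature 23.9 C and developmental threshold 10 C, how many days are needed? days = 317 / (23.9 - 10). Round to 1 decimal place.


Insect development time:
Effective temperature = avg_temp - T_base = 23.9 - 10 = 13.9 C
Days = ADD / effective_temp = 317 / 13.9 = 22.8 days

22.8


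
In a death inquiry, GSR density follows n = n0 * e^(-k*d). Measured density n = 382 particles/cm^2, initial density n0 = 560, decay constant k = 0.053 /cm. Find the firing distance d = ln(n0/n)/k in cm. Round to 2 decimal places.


GSR distance calculation:
n0/n = 560 / 382 = 1.465969
ln(n0/n) = 0.382516
d = 0.382516 / 0.053 = 7.22 cm

7.22


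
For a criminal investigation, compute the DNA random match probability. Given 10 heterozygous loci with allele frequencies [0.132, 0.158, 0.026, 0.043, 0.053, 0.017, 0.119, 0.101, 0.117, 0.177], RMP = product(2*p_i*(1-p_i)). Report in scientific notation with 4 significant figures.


Computing RMP for 10 loci:
Locus 1: 2 * 0.132 * 0.868 = 0.229152
Locus 2: 2 * 0.158 * 0.842 = 0.266072
Locus 3: 2 * 0.026 * 0.974 = 0.050648
Locus 4: 2 * 0.043 * 0.957 = 0.082302
Locus 5: 2 * 0.053 * 0.947 = 0.100382
Locus 6: 2 * 0.017 * 0.983 = 0.033422
Locus 7: 2 * 0.119 * 0.881 = 0.209678
Locus 8: 2 * 0.101 * 0.899 = 0.181598
Locus 9: 2 * 0.117 * 0.883 = 0.206622
Locus 10: 2 * 0.177 * 0.823 = 0.291342
RMP = 1.954e-09

1.954e-09


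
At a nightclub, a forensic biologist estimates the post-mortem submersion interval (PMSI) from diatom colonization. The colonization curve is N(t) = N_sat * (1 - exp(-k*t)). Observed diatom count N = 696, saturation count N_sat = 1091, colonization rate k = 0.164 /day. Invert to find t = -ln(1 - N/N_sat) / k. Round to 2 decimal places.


PMSI from diatom colonization curve:
N / N_sat = 696 / 1091 = 0.637947
1 - N/N_sat = 0.362053
ln(1 - N/N_sat) = -1.015965
t = -ln(1 - N/N_sat) / k = -(-1.015965) / 0.164 = 6.19 days

6.19


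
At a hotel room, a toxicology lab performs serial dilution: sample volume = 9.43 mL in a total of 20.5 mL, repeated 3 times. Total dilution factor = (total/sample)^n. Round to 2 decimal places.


Dilution factor calculation:
Single dilution = V_total / V_sample = 20.5 / 9.43 ≈ 2.173913
Number of dilutions = 3
Total DF = (20.5 / 9.43)^3 (full precision, rounded at the end) = 10.27

10.27


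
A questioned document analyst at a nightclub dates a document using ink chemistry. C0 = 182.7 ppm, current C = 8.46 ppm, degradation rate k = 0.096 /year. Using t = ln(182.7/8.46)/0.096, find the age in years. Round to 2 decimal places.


Document age estimation:
C0/C = 182.7 / 8.46 = 21.595745
ln(C0/C) = 3.072496
t = 3.072496 / 0.096 = 32.01 years

32.01


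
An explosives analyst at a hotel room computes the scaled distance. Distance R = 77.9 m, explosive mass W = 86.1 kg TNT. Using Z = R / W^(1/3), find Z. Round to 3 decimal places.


Scaled distance calculation:
W^(1/3) = 86.1^(1/3) = 4.415715
Z = R / W^(1/3) = 77.9 / 4.415715
Z = 17.642 m/kg^(1/3)

17.642


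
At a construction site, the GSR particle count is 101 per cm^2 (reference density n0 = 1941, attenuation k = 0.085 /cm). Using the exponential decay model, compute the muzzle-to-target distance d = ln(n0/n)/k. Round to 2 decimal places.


GSR distance calculation:
n0/n = 1941 / 101 = 19.217822
ln(n0/n) = 2.955838
d = 2.955838 / 0.085 = 34.77 cm

34.77


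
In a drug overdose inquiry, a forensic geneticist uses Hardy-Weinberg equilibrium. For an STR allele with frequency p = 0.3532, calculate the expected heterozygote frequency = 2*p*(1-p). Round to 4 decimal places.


Hardy-Weinberg heterozygote frequency:
q = 1 - p = 1 - 0.3532 = 0.6468
2pq = 2 * 0.3532 * 0.6468 = 0.4569

0.4569


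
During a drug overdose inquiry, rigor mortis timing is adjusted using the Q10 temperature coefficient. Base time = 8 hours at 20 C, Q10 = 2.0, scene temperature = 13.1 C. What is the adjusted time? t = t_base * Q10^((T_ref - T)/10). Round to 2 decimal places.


Rigor mortis time adjustment:
Exponent = (T_ref - T_actual) / 10 = (20 - 13.1) / 10 = 0.69
Q10 factor = 2.0^0.69 = 1.61328
t_adjusted = 8 * 1.61328 = 12.91 hours

12.91


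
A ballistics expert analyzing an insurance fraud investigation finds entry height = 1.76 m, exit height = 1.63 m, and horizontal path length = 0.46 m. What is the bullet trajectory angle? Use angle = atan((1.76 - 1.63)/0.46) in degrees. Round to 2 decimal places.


Bullet trajectory angle:
Height difference = 1.76 - 1.63 = 0.13 m
angle = atan(0.13 / 0.46)
angle = atan(0.282609)
angle = 15.78 degrees

15.78


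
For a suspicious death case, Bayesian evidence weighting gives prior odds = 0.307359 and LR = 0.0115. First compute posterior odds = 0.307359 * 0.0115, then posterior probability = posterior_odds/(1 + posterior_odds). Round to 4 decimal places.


Bayesian evidence evaluation:
Posterior odds = prior_odds * LR = 0.307359 * 0.0115 = 0.003534628
Posterior probability = posterior_odds / (1 + posterior_odds)
= 0.003534628 / (1 + 0.003534628)
= 0.003534628 / 1.003534628
= 0.0035

0.0035


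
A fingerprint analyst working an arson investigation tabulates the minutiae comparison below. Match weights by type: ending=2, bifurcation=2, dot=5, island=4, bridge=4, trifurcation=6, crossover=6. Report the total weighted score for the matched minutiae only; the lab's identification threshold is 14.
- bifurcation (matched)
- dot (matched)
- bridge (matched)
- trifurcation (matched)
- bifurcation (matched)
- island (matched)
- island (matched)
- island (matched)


Weighted minutiae match score:
  bifurcation: matched, +2 (running total 2)
  dot: matched, +5 (running total 7)
  bridge: matched, +4 (running total 11)
  trifurcation: matched, +6 (running total 17)
  bifurcation: matched, +2 (running total 19)
  island: matched, +4 (running total 23)
  island: matched, +4 (running total 27)
  island: matched, +4 (running total 31)
Total score = 31
Threshold = 14; verdict = identification

31


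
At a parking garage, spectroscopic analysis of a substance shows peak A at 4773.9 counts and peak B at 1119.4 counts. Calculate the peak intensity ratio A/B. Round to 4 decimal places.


Spectral peak ratio:
Peak A = 4773.9 counts
Peak B = 1119.4 counts
Ratio = 4773.9 / 1119.4 = 4.2647

4.2647


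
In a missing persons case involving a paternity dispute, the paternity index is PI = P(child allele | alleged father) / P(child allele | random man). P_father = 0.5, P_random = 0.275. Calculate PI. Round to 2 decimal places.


Paternity Index calculation:
PI = P(allele|father) / P(allele|random)
PI = 0.5 / 0.275
PI = 1.82

1.82


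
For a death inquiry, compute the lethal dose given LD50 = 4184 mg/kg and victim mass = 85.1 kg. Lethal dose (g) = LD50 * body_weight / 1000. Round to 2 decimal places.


Lethal dose calculation:
Lethal dose = LD50 * body_weight / 1000
= 4184 * 85.1 / 1000
= 356058.4 / 1000
= 356.06 g

356.06


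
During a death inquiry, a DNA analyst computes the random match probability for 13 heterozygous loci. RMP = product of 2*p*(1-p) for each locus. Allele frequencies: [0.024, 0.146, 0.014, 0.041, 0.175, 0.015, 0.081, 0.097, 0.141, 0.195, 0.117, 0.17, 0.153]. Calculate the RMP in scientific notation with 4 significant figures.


Computing RMP for 13 loci:
Locus 1: 2 * 0.024 * 0.976 = 0.046848
Locus 2: 2 * 0.146 * 0.854 = 0.249368
Locus 3: 2 * 0.014 * 0.986 = 0.027608
Locus 4: 2 * 0.041 * 0.959 = 0.078638
Locus 5: 2 * 0.175 * 0.825 = 0.28875
Locus 6: 2 * 0.015 * 0.985 = 0.02955
Locus 7: 2 * 0.081 * 0.919 = 0.148878
Locus 8: 2 * 0.097 * 0.903 = 0.175182
Locus 9: 2 * 0.141 * 0.859 = 0.242238
Locus 10: 2 * 0.195 * 0.805 = 0.31395
Locus 11: 2 * 0.117 * 0.883 = 0.206622
Locus 12: 2 * 0.17 * 0.83 = 0.2822
Locus 13: 2 * 0.153 * 0.847 = 0.259182
RMP = 6.487e-12

6.487e-12


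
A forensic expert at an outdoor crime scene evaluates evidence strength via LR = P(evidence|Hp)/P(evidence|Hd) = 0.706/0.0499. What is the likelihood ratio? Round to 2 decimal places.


Likelihood ratio calculation:
LR = P(E|Hp) / P(E|Hd)
LR = 0.706 / 0.0499
LR = 14.15

14.15


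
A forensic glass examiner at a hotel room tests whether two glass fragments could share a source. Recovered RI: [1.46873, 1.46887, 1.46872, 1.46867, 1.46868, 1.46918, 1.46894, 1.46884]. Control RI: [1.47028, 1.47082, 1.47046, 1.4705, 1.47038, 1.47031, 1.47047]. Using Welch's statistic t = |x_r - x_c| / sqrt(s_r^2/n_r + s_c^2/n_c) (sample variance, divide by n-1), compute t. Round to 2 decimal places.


Welch's t-criterion for glass RI comparison:
Recovered mean = sum / n_r = 11.75063 / 8 = 1.4688287
Control mean = sum / n_c = 10.29322 / 7 = 1.47046
Recovered sample variance s_r^2 = 2.94982e-08
Control sample variance s_c^2 = 3.21e-08
Welch SE (unpooled) = sqrt(s_r^2/n_r + s_c^2/n_c) = sqrt(3.68728e-09 + 4.58571e-09) = sqrt(8.27299e-09) = 9.0956e-05
|mean_r - mean_c| = 0.00163125
t = 0.00163125 / 9.0956e-05 = 17.93

17.93


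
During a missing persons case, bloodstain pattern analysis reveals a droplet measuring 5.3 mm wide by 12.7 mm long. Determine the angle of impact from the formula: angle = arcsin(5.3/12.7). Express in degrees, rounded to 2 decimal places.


Blood spatter impact angle calculation:
width / length = 5.3 / 12.7 = 0.417323
angle = arcsin(0.417323)
angle = 24.67 degrees

24.67


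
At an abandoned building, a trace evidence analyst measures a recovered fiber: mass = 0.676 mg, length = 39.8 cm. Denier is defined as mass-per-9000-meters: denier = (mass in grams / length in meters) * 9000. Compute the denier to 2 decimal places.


Denier calculation:
Mass in grams = 0.676 mg / 1000 = 0.000676 g
Length in meters = 39.8 cm / 100 = 0.398 m
Linear density = mass / length = 0.000676 / 0.398 = 0.00169849 g/m
Denier = (g/m) * 9000 = 0.00169849 * 9000 = 15.29

15.29


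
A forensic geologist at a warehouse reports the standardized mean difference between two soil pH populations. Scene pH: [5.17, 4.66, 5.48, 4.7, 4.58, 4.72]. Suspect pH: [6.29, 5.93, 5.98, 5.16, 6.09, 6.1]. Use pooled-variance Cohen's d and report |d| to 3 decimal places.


Pooled-variance Cohen's d for soil pH comparison:
Scene mean = 29.31 / 6 = 4.885
Suspect mean = 35.55 / 6 = 5.925
Scene sample variance s_s^2 = 0.12807
Suspect sample variance s_c^2 = 0.15587
Pooled variance = ((n_s-1)*s_s^2 + (n_c-1)*s_c^2) / (n_s + n_c - 2) = 0.14197
Pooled SD = sqrt(0.14197) = 0.376789
Mean difference = -1.04
|d| = |-1.04| / 0.376789 = 2.760

2.760


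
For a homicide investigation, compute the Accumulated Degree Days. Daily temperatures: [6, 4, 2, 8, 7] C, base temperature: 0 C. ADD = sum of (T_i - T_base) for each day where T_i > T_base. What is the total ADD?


Computing ADD day by day:
Day 1: max(0, 6 - 0) = 6
Day 2: max(0, 4 - 0) = 4
Day 3: max(0, 2 - 0) = 2
Day 4: max(0, 8 - 0) = 8
Day 5: max(0, 7 - 0) = 7
Total ADD = 27

27


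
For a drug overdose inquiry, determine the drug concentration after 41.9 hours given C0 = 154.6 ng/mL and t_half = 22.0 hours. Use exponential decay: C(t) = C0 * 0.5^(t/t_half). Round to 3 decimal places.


Drug concentration decay:
Number of half-lives = t / t_half = 41.9 / 22.0 = 1.904545
Decay factor = 0.5^1.904545 = 0.26710058
C(t) = 154.6 * 0.26710058 = 41.294 ng/mL

41.294


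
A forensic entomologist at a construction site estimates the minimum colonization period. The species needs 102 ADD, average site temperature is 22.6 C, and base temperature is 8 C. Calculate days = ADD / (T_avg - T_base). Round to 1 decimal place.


Insect development time:
Effective temperature = avg_temp - T_base = 22.6 - 8 = 14.6 C
Days = ADD / effective_temp = 102 / 14.6 = 7.0 days

7.0


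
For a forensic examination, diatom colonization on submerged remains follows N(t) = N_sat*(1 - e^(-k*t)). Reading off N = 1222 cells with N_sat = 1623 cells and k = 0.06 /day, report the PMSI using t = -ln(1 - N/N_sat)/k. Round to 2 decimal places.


PMSI from diatom colonization curve:
N / N_sat = 1222 / 1623 = 0.752927
1 - N/N_sat = 0.247073
ln(1 - N/N_sat) = -1.398071
t = -ln(1 - N/N_sat) / k = -(-1.398071) / 0.06 = 23.30 days

23.30


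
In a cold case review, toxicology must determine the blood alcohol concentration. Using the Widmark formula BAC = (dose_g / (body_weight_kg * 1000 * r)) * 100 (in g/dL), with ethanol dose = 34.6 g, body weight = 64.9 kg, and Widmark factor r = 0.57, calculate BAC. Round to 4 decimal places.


Applying the Widmark formula:
BAC = (dose_g / (body_wt * 1000 * r)) * 100
Denominator = 64.9 * 1000 * 0.57 = 36993
BAC = (34.6 / 36993) * 100
BAC = 0.0935 g/dL

0.0935


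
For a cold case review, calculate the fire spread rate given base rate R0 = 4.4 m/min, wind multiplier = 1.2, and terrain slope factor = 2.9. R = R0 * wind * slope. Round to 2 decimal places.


Fire spread rate calculation:
R = R0 * wind_factor * slope_factor
= 4.4 * 1.2 * 2.9
= 5.28 * 2.9
= 15.31 m/min

15.31


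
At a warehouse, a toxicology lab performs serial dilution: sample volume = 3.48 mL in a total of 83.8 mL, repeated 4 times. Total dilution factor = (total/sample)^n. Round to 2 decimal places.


Dilution factor calculation:
Single dilution = V_total / V_sample = 83.8 / 3.48 ≈ 24.08046
Number of dilutions = 4
Total DF = (83.8 / 3.48)^4 (full precision, rounded at the end) = 336247.53

336247.53


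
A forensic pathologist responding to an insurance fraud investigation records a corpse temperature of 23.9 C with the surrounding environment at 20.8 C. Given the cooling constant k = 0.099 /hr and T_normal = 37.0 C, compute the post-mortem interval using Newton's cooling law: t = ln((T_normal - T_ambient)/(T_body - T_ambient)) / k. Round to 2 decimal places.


Using Newton's law of cooling:
t = ln((T_normal - T_ambient) / (T_body - T_ambient)) / k
T_normal - T_ambient = 16.2
T_body - T_ambient = 3.1
Ratio = 5.225806
ln(ratio) = 1.653609
t = 1.653609 / 0.099 = 16.70 hours

16.70


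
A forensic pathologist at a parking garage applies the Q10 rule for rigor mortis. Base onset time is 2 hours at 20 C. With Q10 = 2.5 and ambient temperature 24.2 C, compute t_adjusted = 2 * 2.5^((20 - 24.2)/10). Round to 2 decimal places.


Rigor mortis time adjustment:
Exponent = (T_ref - T_actual) / 10 = (20 - 24.2) / 10 = -0.42
Q10 factor = 2.5^-0.42 = 0.68056
t_adjusted = 2 * 0.68056 = 1.36 hours

1.36


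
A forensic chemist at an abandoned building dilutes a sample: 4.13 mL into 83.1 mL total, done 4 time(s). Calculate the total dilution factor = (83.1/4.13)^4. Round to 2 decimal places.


Dilution factor calculation:
Single dilution = V_total / V_sample = 83.1 / 4.13 ≈ 20.121065
Number of dilutions = 4
Total DF = (83.1 / 4.13)^4 (full precision, rounded at the end) = 163909.41

163909.41


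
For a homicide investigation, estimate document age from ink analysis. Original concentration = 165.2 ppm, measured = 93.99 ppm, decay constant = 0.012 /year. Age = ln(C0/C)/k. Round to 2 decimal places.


Document age estimation:
C0/C = 165.2 / 93.99 = 1.757634
ln(C0/C) = 0.563969
t = 0.563969 / 0.012 = 47.00 years

47.00


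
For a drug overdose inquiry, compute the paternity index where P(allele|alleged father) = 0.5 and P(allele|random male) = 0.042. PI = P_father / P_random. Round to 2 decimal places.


Paternity Index calculation:
PI = P(allele|father) / P(allele|random)
PI = 0.5 / 0.042
PI = 11.90

11.90


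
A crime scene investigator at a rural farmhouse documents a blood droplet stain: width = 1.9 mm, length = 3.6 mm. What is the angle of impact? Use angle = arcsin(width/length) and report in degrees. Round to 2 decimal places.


Blood spatter impact angle calculation:
width / length = 1.9 / 3.6 = 0.527778
angle = arcsin(0.527778)
angle = 31.86 degrees

31.86


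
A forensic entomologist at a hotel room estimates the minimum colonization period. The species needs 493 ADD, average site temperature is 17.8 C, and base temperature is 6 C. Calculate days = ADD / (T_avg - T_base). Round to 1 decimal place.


Insect development time:
Effective temperature = avg_temp - T_base = 17.8 - 6 = 11.8 C
Days = ADD / effective_temp = 493 / 11.8 = 41.8 days

41.8


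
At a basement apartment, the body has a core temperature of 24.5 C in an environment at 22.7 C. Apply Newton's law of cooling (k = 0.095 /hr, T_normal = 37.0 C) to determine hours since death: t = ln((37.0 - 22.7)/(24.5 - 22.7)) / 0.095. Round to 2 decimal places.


Using Newton's law of cooling:
t = ln((T_normal - T_ambient) / (T_body - T_ambient)) / k
T_normal - T_ambient = 14.3
T_body - T_ambient = 1.8
Ratio = 7.944444
ln(ratio) = 2.072473
t = 2.072473 / 0.095 = 21.82 hours

21.82


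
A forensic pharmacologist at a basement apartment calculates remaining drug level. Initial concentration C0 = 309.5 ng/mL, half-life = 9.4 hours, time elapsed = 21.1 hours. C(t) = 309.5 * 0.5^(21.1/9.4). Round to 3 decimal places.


Drug concentration decay:
Number of half-lives = t / t_half = 21.1 / 9.4 = 2.244681
Decay factor = 0.5^2.244681 = 0.2110006
C(t) = 309.5 * 0.2110006 = 65.305 ng/mL

65.305
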